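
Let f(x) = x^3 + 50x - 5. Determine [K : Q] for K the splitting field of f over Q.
[K : Q] = 6

By the rational root test, any rational root of the monic integer polynomial f(x) = x^3 + 50x - 5 must be an integer dividing the constant term -5, i.e. one of ±{1, 5}. Evaluating: f(1) = 46, f(-1) = -56, f(5) = 370, f(-5) = -380; none is 0, so f has no rational root and is therefore irreducible over Q (a cubic with no linear factor over a field is irreducible). For an irreducible cubic, the Galois group is A_3 or S_3 according as the discriminant disc(f) = -4a^3 - 27b^2 = -4·(50)^3 - 27·(-5)^2 = -500675 is or is not a square in Q. Here disc(f) = -500675 is not a perfect square in Q, so the Galois group of f over Q is not contained in A_3 and must be all of S_3. The splitting field has degree |S_3| = 6 over Q, so [K : Q] = 6.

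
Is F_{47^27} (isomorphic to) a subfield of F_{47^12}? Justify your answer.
No: F_{47^27} is not a subfield of F_{47^12}

F_{p^m} embeds in F_{p^n} iff m | n. Here 27 ∤ 12 (since 12 = 0·27 + 12 with remainder 12 ≠ 0), so F_{47^27} is not a subfield of F_{47^12}. Equivalently: if it were, the tower law would give 27 = [F_{47^27}:F_47] dividing [F_{47^12}:F_47] = 12, contradiction.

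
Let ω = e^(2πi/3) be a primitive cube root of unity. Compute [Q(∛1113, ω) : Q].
[Q(∛1113, ω) : Q] = 6

[Q(∛1113):Q] = 3 (min poly x^3 - 1113, irreducible since 1113 is not a perfect cube). [Q(ω):Q] = 2 (min poly x^2 + x + 1). Since Q(∛1113) ⊂ R and ω ∉ R, we have ω ∉ Q(∛1113), so x^2 + x + 1 remains irreducible over Q(∛1113) and [Q(∛1113, ω) : Q(∛1113)] = 2. By the tower law, [Q(∛1113, ω) : Q] = 3 · 2 = 6. (In fact Q(∛1113, ω) is the splitting field of x^3 - 1113 over Q.)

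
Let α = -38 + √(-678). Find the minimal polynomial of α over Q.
m_α(x) = x^2 + 76x + 2122

From α + 38 = √(-678), squaring gives (α + 38)^2 = -678, i.e. α^2 + 76α + 1444 = -678, so α^2 + 76α + 2122 = 0. The discriminant of x^2 + 76x + 2122 is (76)^2 - 4·(2122) = 5776 - 8488 = -2712, and 4·(-678) is not a perfect square in Q since -678 is squarefree and ≠ 1. Hence x^2 + 76x + 2122 is irreducible over Q and is the minimal polynomial of α.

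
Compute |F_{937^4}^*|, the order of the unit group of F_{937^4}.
|F_{937^4}^*| = 770829564960

F_{937^4} has 937^4 = 770829564961 elements; its multiplicative group consists of all nonzero elements, so |F_{937^4}^*| = 770829564961 - 1 = 770829564960. (It is cyclic since any finite subgroup of the multiplicative group of a field is cyclic.)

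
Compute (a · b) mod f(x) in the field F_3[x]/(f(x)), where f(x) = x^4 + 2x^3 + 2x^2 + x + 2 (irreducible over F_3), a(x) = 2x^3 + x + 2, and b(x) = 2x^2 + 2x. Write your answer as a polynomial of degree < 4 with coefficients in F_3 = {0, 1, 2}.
a · b ≡ 2x^3 + x^2 + 2 (mod f(x))

Multiply in F_3[x]: a(x)·b(x) = (2x^3 + x + 2)·(2x^2 + 2x) = x^5 + x^4 + 2x^3 + x. This has degree ≥ 4, so divide by f(x) over F_3: x^5 + x^4 + 2x^3 + x = (x + 2)·(x^4 + 2x^3 + 2x^2 + x + 2) + (2x^3 + x^2 + 2). Hence a·b ≡ 2x^3 + x^2 + 2 (mod f). (F_3[x]/(f) is a field with 3^4 = 81 elements since f is irreducible of degree 4.)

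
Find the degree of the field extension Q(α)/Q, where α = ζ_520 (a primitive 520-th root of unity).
[Q(α):Q] = 192

The minimal polynomial of ζ_520 over Q is the 520-th cyclotomic polynomial Φ_520(x), which is irreducible over Q and has degree φ(520) = 192. Hence [Q(α):Q] = φ(520) = 192.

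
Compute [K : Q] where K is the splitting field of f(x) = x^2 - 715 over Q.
[K : Q] = 2

f(x) = x^2 - 715 factors as (x - √715)(x + √715). The splitting field is K = Q(√715). Since 715 is squarefree and > 1, it is not a perfect square, so x^2 - 715 is irreducible over Q and [Q(√715) : Q] = 2. Hence [K : Q] = 2.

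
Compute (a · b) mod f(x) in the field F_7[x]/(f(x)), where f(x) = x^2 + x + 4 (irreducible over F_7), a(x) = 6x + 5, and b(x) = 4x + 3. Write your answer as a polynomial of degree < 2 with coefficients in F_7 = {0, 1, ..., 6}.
a · b ≡ 3 (mod f(x))

Multiply in F_7[x]: a(x)·b(x) = (6x + 5)·(4x + 3) = 3x^2 + 3x + 1. This has degree ≥ 2, so divide by f(x) over F_7: 3x^2 + 3x + 1 = (3)·(x^2 + x + 4) + (3). Hence a·b ≡ 3 (mod f). (F_7[x]/(f) is a field with 7^2 = 49 elements since f is irreducible of degree 2.)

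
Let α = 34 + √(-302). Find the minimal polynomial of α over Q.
m_α(x) = x^2 - 68x + 1458

From α - 34 = √(-302), squaring gives (α - 34)^2 = -302, i.e. α^2 - 68α + 1156 = -302, so α^2 - 68α + 1458 = 0. The discriminant of x^2 - 68x + 1458 is (-68)^2 - 4·(1458) = 4624 - 5832 = -1208, and 4·(-302) is not a perfect square in Q since -302 is squarefree and ≠ 1. Hence x^2 - 68x + 1458 is irreducible over Q and is the minimal polynomial of α.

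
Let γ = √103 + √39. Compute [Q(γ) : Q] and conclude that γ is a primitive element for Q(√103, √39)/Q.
[Q(γ) : Q] = 4 (equivalently, Q(γ) = Q(√103, √39))

Obviously Q(γ) ⊆ Q(√103, √39), and [Q(√103, √39):Q] = 4 (since 103, 39 are distinct squarefree integers > 1 with 4017 not a perfect square). To show equality we compute the minimal polynomial of γ. From γ = √103 + √39: γ^2 = 103 + 2√(4017) + 39 = 142 + 2√(4017), so γ^2 - 142 = 2√(4017); squaring, (γ^2 - 142)^2 = 4·4017, i.e. γ^4 - 284γ^2 + 20164 - 16068 = 0, i.e. γ^4 - 284γ^2 + 4096 = 0. So γ is a root of x^4 - 284x^2 + 4096. This polynomial is irreducible over Q: it has no rational root (each ±√103 ± √39 is irrational), and any factorization into two quadratics over Q would force √(4017) ∈ Q (pairing opposite roots) or √103, √39 ∈ Q (other pairings), all impossible. Hence [Q(γ):Q] = 4 = [Q(√103, √39):Q], so Q(γ) = Q(√103, √39).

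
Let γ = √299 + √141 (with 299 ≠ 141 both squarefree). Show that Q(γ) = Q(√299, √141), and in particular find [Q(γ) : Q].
[Q(γ) : Q] = 4 (equivalently, Q(γ) = Q(√299, √141))

Obviously Q(γ) ⊆ Q(√299, √141), and [Q(√299, √141):Q] = 4 (since 299, 141 are distinct squarefree integers > 1 with 42159 not a perfect square). To show equality we compute the minimal polynomial of γ. From γ = √299 + √141: γ^2 = 299 + 2√(42159) + 141 = 440 + 2√(42159), so γ^2 - 440 = 2√(42159); squaring, (γ^2 - 440)^2 = 4·42159, i.e. γ^4 - 880γ^2 + 193600 - 168636 = 0, i.e. γ^4 - 880γ^2 + 24964 = 0. So γ is a root of x^4 - 880x^2 + 24964. This polynomial is irreducible over Q: it has no rational root (each ±√299 ± √141 is irrational), and any factorization into two quadratics over Q would force √(42159) ∈ Q (pairing opposite roots) or √299, √141 ∈ Q (other pairings), all impossible. Hence [Q(γ):Q] = 4 = [Q(√299, √141):Q], so Q(γ) = Q(√299, √141).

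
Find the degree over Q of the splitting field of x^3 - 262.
[K : Q] = 6

The roots of x^3 - 262 are ∛262, ω∛262, ω^2∛262 where ω = e^(2πi/3) is a primitive cube root of unity, so K = Q(∛262, ω). Now [Q(∛262):Q] = 3 (since 262 is not a perfect cube, x^3 - 262 is irreducible) and [Q(ω):Q] = 2. Both 2 and 3 divide [K:Q], and [K:Q] ≤ 3·2 = 6, so [K:Q] = 6. (Equivalently: Q(∛262) ⊂ R but ω ∉ R, so [K : Q(∛262)] = 2.)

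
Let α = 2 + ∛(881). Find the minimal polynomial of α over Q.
m_α(x) = x^3 - 6x^2 + 12x - 889

Set β = α - 2 = ∛(881), so β^3 = 881. Then (α - 2)^3 - 881 = 0, i.e. α is a root of g(x) = (x - 2)^3 - 881 = x^3 - 6x^2 + 12x - 889. Since g(x) = h(x - 2) where h(x) = x^3 - 881, and h is irreducible over Q (because 881 is not a perfect cube, so h has no rational root, and a monic cubic with no rational root is irreducible), g is also irreducible (irreducibility is preserved under the substitution x → x - 2). Hence m_α(x) = x^3 - 6x^2 + 12x - 889.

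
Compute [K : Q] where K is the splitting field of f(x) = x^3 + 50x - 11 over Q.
[K : Q] = 6

By the rational root test, any rational root of the monic integer polynomial f(x) = x^3 + 50x - 11 must be an integer dividing the constant term -11, i.e. one of ±{1, 11}. Evaluating: f(1) = 40, f(-1) = -62, f(11) = 1870, f(-11) = -1892; none is 0, so f has no rational root and is therefore irreducible over Q (a cubic with no linear factor over a field is irreducible). For an irreducible cubic, the Galois group is A_3 or S_3 according as the discriminant disc(f) = -4a^3 - 27b^2 = -4·(50)^3 - 27·(-11)^2 = -503267 is or is not a square in Q. Here disc(f) = -503267 is not a perfect square in Q, so the Galois group of f over Q is not contained in A_3 and must be all of S_3. The splitting field has degree |S_3| = 6 over Q, so [K : Q] = 6.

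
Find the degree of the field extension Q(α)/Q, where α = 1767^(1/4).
[Q(α):Q] = 4

α is a root of x^4 - 1767. By Eisenstein's criterion at the prime p = 3 (which divides the constant term 1767 but p^2 = 9 does not, since 1767 is squarefree), x^4 - 1767 is irreducible over Q. Hence [Q(α):Q] = 4.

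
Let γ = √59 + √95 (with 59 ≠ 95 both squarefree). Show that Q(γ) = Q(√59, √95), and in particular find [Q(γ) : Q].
[Q(γ) : Q] = 4 (equivalently, Q(γ) = Q(√59, √95))

Obviously Q(γ) ⊆ Q(√59, √95), and [Q(√59, √95):Q] = 4 (since 59, 95 are distinct squarefree integers > 1 with 5605 not a perfect square). To show equality we compute the minimal polynomial of γ. From γ = √59 + √95: γ^2 = 59 + 2√(5605) + 95 = 154 + 2√(5605), so γ^2 - 154 = 2√(5605); squaring, (γ^2 - 154)^2 = 4·5605, i.e. γ^4 - 308γ^2 + 23716 - 22420 = 0, i.e. γ^4 - 308γ^2 + 1296 = 0. So γ is a root of x^4 - 308x^2 + 1296. This polynomial is irreducible over Q: it has no rational root (each ±√59 ± √95 is irrational), and any factorization into two quadratics over Q would force √(5605) ∈ Q (pairing opposite roots) or √59, √95 ∈ Q (other pairings), all impossible. Hence [Q(γ):Q] = 4 = [Q(√59, √95):Q], so Q(γ) = Q(√59, √95).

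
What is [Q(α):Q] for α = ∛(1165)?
[Q(α):Q] = 3

The minimal polynomial of α is x^3 - 1165, irreducible over Q since 1165 is not a perfect cube (so x^3 - 1165 has no rational root). Hence [Q(α):Q] = deg(m_α) = 3.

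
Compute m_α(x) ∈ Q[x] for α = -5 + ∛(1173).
m_α(x) = x^3 + 15x^2 + 75x - 1048

Set β = α + 5 = ∛(1173), so β^3 = 1173. Then (α + 5)^3 - 1173 = 0, i.e. α is a root of g(x) = (x + 5)^3 - 1173 = x^3 + 15x^2 + 75x - 1048. Since g(x) = h(x + 5) where h(x) = x^3 - 1173, and h is irreducible over Q (because 1173 is not a perfect cube, so h has no rational root, and a monic cubic with no rational root is irreducible), g is also irreducible (irreducibility is preserved under the substitution x → x + 5). Hence m_α(x) = x^3 + 15x^2 + 75x - 1048.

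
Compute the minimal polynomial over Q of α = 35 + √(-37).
m_α(x) = x^2 - 70x + 1262

From α - 35 = √(-37), squaring gives (α - 35)^2 = -37, i.e. α^2 - 70α + 1225 = -37, so α^2 - 70α + 1262 = 0. The discriminant of x^2 - 70x + 1262 is (-70)^2 - 4·(1262) = 4900 - 5048 = -148, and 4·(-37) is not a perfect square in Q since -37 is squarefree and ≠ 1. Hence x^2 - 70x + 1262 is irreducible over Q and is the minimal polynomial of α.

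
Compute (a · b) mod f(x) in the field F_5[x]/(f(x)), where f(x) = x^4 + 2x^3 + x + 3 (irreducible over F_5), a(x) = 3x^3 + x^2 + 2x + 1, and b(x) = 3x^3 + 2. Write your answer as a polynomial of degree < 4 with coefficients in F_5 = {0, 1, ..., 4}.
a · b ≡ 3x^3 + 3x + 4 (mod f(x))

Multiply in F_5[x]: a(x)·b(x) = (3x^3 + x^2 + 2x + 1)·(3x^3 + 2) = 4x^6 + 3x^5 + x^4 + 4x^3 + 2x^2 + 4x + 2. This has degree ≥ 4, so divide by f(x) over F_5: 4x^6 + 3x^5 + x^4 + 4x^3 + 2x^2 + 4x + 2 = (4x^2 + 1)·(x^4 + 2x^3 + x + 3) + (3x^3 + 3x + 4). Hence a·b ≡ 3x^3 + 3x + 4 (mod f). (F_5[x]/(f) is a field with 5^4 = 625 elements since f is irreducible of degree 4.)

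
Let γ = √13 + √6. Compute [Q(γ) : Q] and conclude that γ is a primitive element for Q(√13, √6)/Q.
[Q(γ) : Q] = 4 (equivalently, Q(γ) = Q(√13, √6))

Obviously Q(γ) ⊆ Q(√13, √6), and [Q(√13, √6):Q] = 4 (since 13, 6 are distinct squarefree integers > 1 with 78 not a perfect square). To show equality we compute the minimal polynomial of γ. From γ = √13 + √6: γ^2 = 13 + 2√(78) + 6 = 19 + 2√(78), so γ^2 - 19 = 2√(78); squaring, (γ^2 - 19)^2 = 4·78, i.e. γ^4 - 38γ^2 + 361 - 312 = 0, i.e. γ^4 - 38γ^2 + 49 = 0. So γ is a root of x^4 - 38x^2 + 49. This polynomial is irreducible over Q: it has no rational root (each ±√13 ± √6 is irrational), and any factorization into two quadratics over Q would force √(78) ∈ Q (pairing opposite roots) or √13, √6 ∈ Q (other pairings), all impossible. Hence [Q(γ):Q] = 4 = [Q(√13, √6):Q], so Q(γ) = Q(√13, √6).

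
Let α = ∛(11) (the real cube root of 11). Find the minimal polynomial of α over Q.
m_α(x) = x^3 - 11

α satisfies α^3 = 11, so x^3 - 11 annihilates α. By the rational root test, a rational root p/q (in lowest terms) of x^3 - 11 would satisfy p^3 = 11 q^3, forcing q = 1 and p^3 = 11; but 11 is not a perfect cube, contradiction. A monic cubic over Q with no rational root is irreducible (any nontrivial factorization would include a linear factor). Hence x^3 - 11 is the minimal polynomial of α, and in particular [Q(α):Q] = 3.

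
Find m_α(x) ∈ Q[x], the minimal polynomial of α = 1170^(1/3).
m_α(x) = x^3 - 1170

α satisfies α^3 = 1170, so x^3 - 1170 annihilates α. By the rational root test, a rational root p/q (in lowest terms) of x^3 - 1170 would satisfy p^3 = 1170 q^3, forcing q = 1 and p^3 = 1170; but 1170 is not a perfect cube, contradiction. A monic cubic over Q with no rational root is irreducible (any nontrivial factorization would include a linear factor). Hence x^3 - 1170 is the minimal polynomial of α, and in particular [Q(α):Q] = 3.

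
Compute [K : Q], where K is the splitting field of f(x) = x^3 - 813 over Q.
[K : Q] = 6

The roots of x^3 - 813 are ∛813, ω∛813, ω^2∛813 where ω = e^(2πi/3) is a primitive cube root of unity, so K = Q(∛813, ω). Now [Q(∛813):Q] = 3 (since 813 is not a perfect cube, x^3 - 813 is irreducible) and [Q(ω):Q] = 2. Both 2 and 3 divide [K:Q], and [K:Q] ≤ 3·2 = 6, so [K:Q] = 6. (Equivalently: Q(∛813) ⊂ R but ω ∉ R, so [K : Q(∛813)] = 2.)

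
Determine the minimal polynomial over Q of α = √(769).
m_α(x) = x^2 - 769

α satisfies α^2 - 769 = 0, so x^2 - 769 annihilates α. Since d = 769 is squarefree and ≠ 1, it is not a perfect square in Q, so x^2 - 769 has no rational root and is therefore irreducible over Q (a degree-2 polynomial over a field is irreducible iff it has no root). Hence m_α(x) = x^2 - 769.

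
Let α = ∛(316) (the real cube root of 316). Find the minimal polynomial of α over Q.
m_α(x) = x^3 - 316

α satisfies α^3 = 316, so x^3 - 316 annihilates α. By the rational root test, a rational root p/q (in lowest terms) of x^3 - 316 would satisfy p^3 = 316 q^3, forcing q = 1 and p^3 = 316; but 316 is not a perfect cube, contradiction. A monic cubic over Q with no rational root is irreducible (any nontrivial factorization would include a linear factor). Hence x^3 - 316 is the minimal polynomial of α, and in particular [Q(α):Q] = 3.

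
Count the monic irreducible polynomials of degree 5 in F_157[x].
There are 19077798480 monic irreducible polynomials of degree 5 over F_157

Each element of F_{157^5} that lies in no proper subfield is a root of exactly one monic irreducible of degree 5 over F_157, and each such polynomial has 5 distinct roots in F_{157^5}. By Möbius inversion the count is N_157(5) = (1/5) Σ_{d|5} μ(5/d) · 157^d = (1/5)(μ(5)·157^1 + μ(1)·157^5) = 95388992400/5 = 19077798480.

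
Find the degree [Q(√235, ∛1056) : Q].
[Q(√235, ∛1056) : Q] = 6

Let L = Q(√235, ∛1056). Since Q(√235) ⊂ L and [Q(√235):Q] = 2, the tower law gives 2 | [L:Q]. Likewise Q(∛1056) ⊂ L with [Q(∛1056):Q] = 3 (because 1056 is not a perfect cube), so 3 | [L:Q]. As gcd(2,3) = 1, [L:Q] is divisible by 6. Conversely L is generated over Q by √235 and ∛1056, so [L:Q] ≤ 2·3 = 6. Therefore [Q(√235, ∛1056) : Q] = 6.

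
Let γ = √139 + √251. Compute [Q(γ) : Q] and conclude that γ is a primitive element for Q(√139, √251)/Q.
[Q(γ) : Q] = 4 (equivalently, Q(γ) = Q(√139, √251))

Obviously Q(γ) ⊆ Q(√139, √251), and [Q(√139, √251):Q] = 4 (since 139, 251 are distinct squarefree integers > 1 with 34889 not a perfect square). To show equality we compute the minimal polynomial of γ. From γ = √139 + √251: γ^2 = 139 + 2√(34889) + 251 = 390 + 2√(34889), so γ^2 - 390 = 2√(34889); squaring, (γ^2 - 390)^2 = 4·34889, i.e. γ^4 - 780γ^2 + 152100 - 139556 = 0, i.e. γ^4 - 780γ^2 + 12544 = 0. So γ is a root of x^4 - 780x^2 + 12544. This polynomial is irreducible over Q: it has no rational root (each ±√139 ± √251 is irrational), and any factorization into two quadratics over Q would force √(34889) ∈ Q (pairing opposite roots) or √139, √251 ∈ Q (other pairings), all impossible. Hence [Q(γ):Q] = 4 = [Q(√139, √251):Q], so Q(γ) = Q(√139, √251).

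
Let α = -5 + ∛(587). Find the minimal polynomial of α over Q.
m_α(x) = x^3 + 15x^2 + 75x - 462

Set β = α + 5 = ∛(587), so β^3 = 587. Then (α + 5)^3 - 587 = 0, i.e. α is a root of g(x) = (x + 5)^3 - 587 = x^3 + 15x^2 + 75x - 462. Since g(x) = h(x + 5) where h(x) = x^3 - 587, and h is irreducible over Q (because 587 is not a perfect cube, so h has no rational root, and a monic cubic with no rational root is irreducible), g is also irreducible (irreducibility is preserved under the substitution x → x + 5). Hence m_α(x) = x^3 + 15x^2 + 75x - 462.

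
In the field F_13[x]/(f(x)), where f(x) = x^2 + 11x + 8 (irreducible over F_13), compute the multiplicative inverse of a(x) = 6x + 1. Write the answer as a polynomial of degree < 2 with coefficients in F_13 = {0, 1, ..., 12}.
a(x)^(-1) ≡ 10x (mod f(x))

Since f is irreducible over F_13, F_13[x]/(f) is a field and a(x) ≠ 0 has an inverse. Apply the extended Euclidean algorithm to f(x) and a(x) in F_13[x]: f(x) = (11x)·a(x) + (8). The last nonzero remainder is the constant 8 = gcd(f, a) in F_13. Back-substituting through the division chain expresses 8 = s(x)·a(x) + t(x)·f(x) with s(x) ≡ 2x (mod f), so (2x)·a(x) ≡ 8 (mod f). Multiplying by 8^(-1) ≡ 5 in F_13 gives a(x)^(-1) ≡ 5·(2x) ≡ 10x (mod f). Check: (6x + 1)·(10x) = 8x^2 + 10x ≡ 1 (mod x^2 + 11x + 8).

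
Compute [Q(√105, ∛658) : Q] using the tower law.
[Q(√105, ∛658) : Q] = 6

Let L = Q(√105, ∛658). Since Q(√105) ⊂ L and [Q(√105):Q] = 2, the tower law gives 2 | [L:Q]. Likewise Q(∛658) ⊂ L with [Q(∛658):Q] = 3 (because 658 is not a perfect cube), so 3 | [L:Q]. As gcd(2,3) = 1, [L:Q] is divisible by 6. Conversely L is generated over Q by √105 and ∛658, so [L:Q] ≤ 2·3 = 6. Therefore [Q(√105, ∛658) : Q] = 6.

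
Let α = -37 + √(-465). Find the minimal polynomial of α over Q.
m_α(x) = x^2 + 74x + 1834

From α + 37 = √(-465), squaring gives (α + 37)^2 = -465, i.e. α^2 + 74α + 1369 = -465, so α^2 + 74α + 1834 = 0. The discriminant of x^2 + 74x + 1834 is (74)^2 - 4·(1834) = 5476 - 7336 = -1860, and 4·(-465) is not a perfect square in Q since -465 is squarefree and ≠ 1. Hence x^2 + 74x + 1834 is irreducible over Q and is the minimal polynomial of α.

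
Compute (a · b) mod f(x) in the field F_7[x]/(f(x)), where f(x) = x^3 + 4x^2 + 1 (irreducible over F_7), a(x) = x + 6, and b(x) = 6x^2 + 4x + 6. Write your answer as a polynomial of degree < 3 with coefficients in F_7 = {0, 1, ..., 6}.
a · b ≡ 2x^2 + 2x + 2 (mod f(x))

Multiply in F_7[x]: a(x)·b(x) = (x + 6)·(6x^2 + 4x + 6) = 6x^3 + 5x^2 + 2x + 1. This has degree ≥ 3, so divide by f(x) over F_7: 6x^3 + 5x^2 + 2x + 1 = (6)·(x^3 + 4x^2 + 1) + (2x^2 + 2x + 2). Hence a·b ≡ 2x^2 + 2x + 2 (mod f). (F_7[x]/(f) is a field with 7^3 = 343 elements since f is irreducible of degree 3.)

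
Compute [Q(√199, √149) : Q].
[Q(√199, √149) : Q] = 4

[Q(√199):Q] = 2 (min poly x^2 - 199, irreducible since 199 is squarefree > 1). For the top step, suppose √149 ∈ Q(√199), say √149 = c + d√199 with c, d ∈ Q. Squaring: 149 = c^2 + 199d^2 + 2cd√199. Since √199 ∉ Q this forces 2cd = 0. If d = 0 then √149 = c ∈ Q, contradicting 149 squarefree > 1. If c = 0 then 149 = 199d^2, so 199·149 = (199d)^2 is a perfect square in Q — but 199·149 = 29651 is not a perfect square (since 199 and 149 are distinct squarefree integers). Contradiction. Hence √149 ∉ Q(√199), so x^2 - 149 stays irreducible over Q(√199) and [Q(√199, √149) : Q(√199)] = 2. By the tower law, [Q(√199, √149) : Q] = 2 · 2 = 4.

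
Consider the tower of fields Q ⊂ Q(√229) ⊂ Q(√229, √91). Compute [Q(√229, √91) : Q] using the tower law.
[Q(√229, √91) : Q] = 4

[Q(√229):Q] = 2 (min poly x^2 - 229, irreducible since 229 is squarefree > 1). For the top step, suppose √91 ∈ Q(√229), say √91 = c + d√229 with c, d ∈ Q. Squaring: 91 = c^2 + 229d^2 + 2cd√229. Since √229 ∉ Q this forces 2cd = 0. If d = 0 then √91 = c ∈ Q, contradicting 91 squarefree > 1. If c = 0 then 91 = 229d^2, so 229·91 = (229d)^2 is a perfect square in Q — but 229·91 = 20839 is not a perfect square (since 229 and 91 are distinct squarefree integers). Contradiction. Hence √91 ∉ Q(√229), so x^2 - 91 stays irreducible over Q(√229) and [Q(√229, √91) : Q(√229)] = 2. By the tower law, [Q(√229, √91) : Q] = 2 · 2 = 4.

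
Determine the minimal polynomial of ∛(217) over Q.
m_α(x) = x^3 - 217

α satisfies α^3 = 217, so x^3 - 217 annihilates α. By the rational root test, a rational root p/q (in lowest terms) of x^3 - 217 would satisfy p^3 = 217 q^3, forcing q = 1 and p^3 = 217; but 217 is not a perfect cube, contradiction. A monic cubic over Q with no rational root is irreducible (any nontrivial factorization would include a linear factor). Hence x^3 - 217 is the minimal polynomial of α, and in particular [Q(α):Q] = 3.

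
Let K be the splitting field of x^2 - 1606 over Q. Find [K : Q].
[K : Q] = 2

f(x) = x^2 - 1606 factors as (x - √1606)(x + √1606). The splitting field is K = Q(√1606). Since 1606 is squarefree and > 1, it is not a perfect square, so x^2 - 1606 is irreducible over Q and [Q(√1606) : Q] = 2. Hence [K : Q] = 2.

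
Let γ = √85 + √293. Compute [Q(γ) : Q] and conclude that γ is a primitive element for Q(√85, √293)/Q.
[Q(γ) : Q] = 4 (equivalently, Q(γ) = Q(√85, √293))

Obviously Q(γ) ⊆ Q(√85, √293), and [Q(√85, √293):Q] = 4 (since 85, 293 are distinct squarefree integers > 1 with 24905 not a perfect square). To show equality we compute the minimal polynomial of γ. From γ = √85 + √293: γ^2 = 85 + 2√(24905) + 293 = 378 + 2√(24905), so γ^2 - 378 = 2√(24905); squaring, (γ^2 - 378)^2 = 4·24905, i.e. γ^4 - 756γ^2 + 142884 - 99620 = 0, i.e. γ^4 - 756γ^2 + 43264 = 0. So γ is a root of x^4 - 756x^2 + 43264. This polynomial is irreducible over Q: it has no rational root (each ±√85 ± √293 is irrational), and any factorization into two quadratics over Q would force √(24905) ∈ Q (pairing opposite roots) or √85, √293 ∈ Q (other pairings), all impossible. Hence [Q(γ):Q] = 4 = [Q(√85, √293):Q], so Q(γ) = Q(√85, √293).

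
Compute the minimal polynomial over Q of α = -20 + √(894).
m_α(x) = x^2 + 40x - 494

From α + 20 = √(894), squaring gives (α + 20)^2 = 894, i.e. α^2 + 40α + 400 = 894, so α^2 + 40α - 494 = 0. The discriminant of x^2 + 40x - 494 is (40)^2 - 4·(-494) = 1600 + 1976 = 3576, and 4·(894) is not a perfect square in Q since 894 is squarefree and ≠ 1. Hence x^2 + 40x - 494 is irreducible over Q and is the minimal polynomial of α.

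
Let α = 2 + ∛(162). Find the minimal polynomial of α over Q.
m_α(x) = x^3 - 6x^2 + 12x - 170

Set β = α - 2 = ∛(162), so β^3 = 162. Then (α - 2)^3 - 162 = 0, i.e. α is a root of g(x) = (x - 2)^3 - 162 = x^3 - 6x^2 + 12x - 170. Since g(x) = h(x - 2) where h(x) = x^3 - 162, and h is irreducible over Q (because 162 is not a perfect cube, so h has no rational root, and a monic cubic with no rational root is irreducible), g is also irreducible (irreducibility is preserved under the substitution x → x - 2). Hence m_α(x) = x^3 - 6x^2 + 12x - 170.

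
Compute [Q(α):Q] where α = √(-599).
[Q(α):Q] = 2

[Q(α):Q] equals the degree of the minimal polynomial of α. Here α^2 = -599 and x^2 + 599 is irreducible (d = -599 is squarefree, ≠ 1, hence not a square), so deg(m_α) = 2. Thus [Q(α):Q] = 2.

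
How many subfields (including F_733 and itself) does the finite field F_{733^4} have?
F_{733^4} has 3 subfields

The subfields of F_{p^n} are exactly the fields F_{p^d} for d | n (each is the fixed field of the unique index-d subgroup of Gal(F_{p^n}/F_p) ≅ Z/nZ). The divisors of n = 4 are {1, 2, 4}, giving 3 subfields: F_{733^1}, F_{733^2}, F_{733^4}.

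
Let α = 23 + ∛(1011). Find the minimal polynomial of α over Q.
m_α(x) = x^3 - 69x^2 + 1587x - 13178

Set β = α - 23 = ∛(1011), so β^3 = 1011. Then (α - 23)^3 - 1011 = 0, i.e. α is a root of g(x) = (x - 23)^3 - 1011 = x^3 - 69x^2 + 1587x - 13178. Since g(x) = h(x - 23) where h(x) = x^3 - 1011, and h is irreducible over Q (because 1011 is not a perfect cube, so h has no rational root, and a monic cubic with no rational root is irreducible), g is also irreducible (irreducibility is preserved under the substitution x → x - 23). Hence m_α(x) = x^3 - 69x^2 + 1587x - 13178.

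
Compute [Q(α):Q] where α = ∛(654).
[Q(α):Q] = 3

The minimal polynomial of α is x^3 - 654, irreducible over Q since 654 is not a perfect cube (so x^3 - 654 has no rational root). Hence [Q(α):Q] = deg(m_α) = 3.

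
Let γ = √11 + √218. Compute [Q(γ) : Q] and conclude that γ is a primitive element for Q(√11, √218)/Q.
[Q(γ) : Q] = 4 (equivalently, Q(γ) = Q(√11, √218))

Obviously Q(γ) ⊆ Q(√11, √218), and [Q(√11, √218):Q] = 4 (since 11, 218 are distinct squarefree integers > 1 with 2398 not a perfect square). To show equality we compute the minimal polynomial of γ. From γ = √11 + √218: γ^2 = 11 + 2√(2398) + 218 = 229 + 2√(2398), so γ^2 - 229 = 2√(2398); squaring, (γ^2 - 229)^2 = 4·2398, i.e. γ^4 - 458γ^2 + 52441 - 9592 = 0, i.e. γ^4 - 458γ^2 + 42849 = 0. So γ is a root of x^4 - 458x^2 + 42849. This polynomial is irreducible over Q: it has no rational root (each ±√11 ± √218 is irrational), and any factorization into two quadratics over Q would force √(2398) ∈ Q (pairing opposite roots) or √11, √218 ∈ Q (other pairings), all impossible. Hence [Q(γ):Q] = 4 = [Q(√11, √218):Q], so Q(γ) = Q(√11, √218).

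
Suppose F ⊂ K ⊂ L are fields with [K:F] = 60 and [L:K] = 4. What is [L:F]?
[L:F] = 240

The tower law says that for any tower of field extensions F ⊂ K ⊂ L with finite degrees, [L:F] = [L:K] · [K:F]. Here this gives [L:F] = 4 · 60 = 240.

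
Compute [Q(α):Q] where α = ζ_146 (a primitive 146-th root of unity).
[Q(α):Q] = 72

The minimal polynomial of ζ_146 over Q is the 146-th cyclotomic polynomial Φ_146(x), which is irreducible over Q and has degree φ(146) = 72. Hence [Q(α):Q] = φ(146) = 72.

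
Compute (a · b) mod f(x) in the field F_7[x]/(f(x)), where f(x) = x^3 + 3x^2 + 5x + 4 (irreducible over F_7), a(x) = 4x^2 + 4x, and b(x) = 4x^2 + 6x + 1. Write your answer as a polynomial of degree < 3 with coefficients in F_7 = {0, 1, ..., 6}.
a · b ≡ x + 4 (mod f(x))

Multiply in F_7[x]: a(x)·b(x) = (4x^2 + 4x)·(4x^2 + 6x + 1) = 2x^4 + 5x^3 + 4x. This has degree ≥ 3, so divide by f(x) over F_7: 2x^4 + 5x^3 + 4x = (2x + 6)·(x^3 + 3x^2 + 5x + 4) + (x + 4). Hence a·b ≡ x + 4 (mod f). (F_7[x]/(f) is a field with 7^3 = 343 elements since f is irreducible of degree 3.)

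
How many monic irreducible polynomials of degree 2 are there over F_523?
There are 136503 monic irreducible polynomials of degree 2 over F_523

Each element of F_{523^2} that lies in no proper subfield is a root of exactly one monic irreducible of degree 2 over F_523, and each such polynomial has 2 distinct roots in F_{523^2}. By Möbius inversion the count is N_523(2) = (1/2) Σ_{d|2} μ(2/d) · 523^d = (1/2)(μ(2)·523^1 + μ(1)·523^2) = 273006/2 = 136503.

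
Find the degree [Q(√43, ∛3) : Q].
[Q(√43, ∛3) : Q] = 6

Let L = Q(√43, ∛3). Since Q(√43) ⊂ L and [Q(√43):Q] = 2, the tower law gives 2 | [L:Q]. Likewise Q(∛3) ⊂ L with [Q(∛3):Q] = 3 (because 3 is not a perfect cube), so 3 | [L:Q]. As gcd(2,3) = 1, [L:Q] is divisible by 6. Conversely L is generated over Q by √43 and ∛3, so [L:Q] ≤ 2·3 = 6. Therefore [Q(√43, ∛3) : Q] = 6.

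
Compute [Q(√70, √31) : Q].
[Q(√70, √31) : Q] = 4

[Q(√70):Q] = 2 (min poly x^2 - 70, irreducible since 70 is squarefree > 1). For the top step, suppose √31 ∈ Q(√70), say √31 = c + d√70 with c, d ∈ Q. Squaring: 31 = c^2 + 70d^2 + 2cd√70. Since √70 ∉ Q this forces 2cd = 0. If d = 0 then √31 = c ∈ Q, contradicting 31 squarefree > 1. If c = 0 then 31 = 70d^2, so 70·31 = (70d)^2 is a perfect square in Q — but 70·31 = 2170 is not a perfect square (since 70 and 31 are distinct squarefree integers). Contradiction. Hence √31 ∉ Q(√70), so x^2 - 31 stays irreducible over Q(√70) and [Q(√70, √31) : Q(√70)] = 2. By the tower law, [Q(√70, √31) : Q] = 2 · 2 = 4.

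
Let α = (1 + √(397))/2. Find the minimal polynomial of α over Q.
m_α(x) = x^2 - x - 99

From 2α - 1 = √(397), squaring gives (2α - 1)^2 = 397, i.e. 4α^2 - 4α + 1 = 397, so α^2 - α + (1 - 397)/4 = 0. Since 397 ≡ 1 (mod 4), (1 - 397)/4 = -99 ∈ Z. The polynomial x^2 - x - 99 has discriminant 1 - 4·(-99) = 397, which is not a perfect square in Q (d = 397 is squarefree and ≠ 1), so x^2 - x - 99 is irreducible over Q. It is the minimal polynomial of α.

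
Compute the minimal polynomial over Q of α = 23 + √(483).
m_α(x) = x^2 - 46x + 46

From α - 23 = √(483), squaring gives (α - 23)^2 = 483, i.e. α^2 - 46α + 529 = 483, so α^2 - 46α + 46 = 0. The discriminant of x^2 - 46x + 46 is (-46)^2 - 4·(46) = 2116 - 184 = 1932, and 4·(483) is not a perfect square in Q since 483 is squarefree and ≠ 1. Hence x^2 - 46x + 46 is irreducible over Q and is the minimal polynomial of α.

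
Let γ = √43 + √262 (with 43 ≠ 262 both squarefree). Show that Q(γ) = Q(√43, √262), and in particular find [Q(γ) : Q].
[Q(γ) : Q] = 4 (equivalently, Q(γ) = Q(√43, √262))

Obviously Q(γ) ⊆ Q(√43, √262), and [Q(√43, √262):Q] = 4 (since 43, 262 are distinct squarefree integers > 1 with 11266 not a perfect square). To show equality we compute the minimal polynomial of γ. From γ = √43 + √262: γ^2 = 43 + 2√(11266) + 262 = 305 + 2√(11266), so γ^2 - 305 = 2√(11266); squaring, (γ^2 - 305)^2 = 4·11266, i.e. γ^4 - 610γ^2 + 93025 - 45064 = 0, i.e. γ^4 - 610γ^2 + 47961 = 0. So γ is a root of x^4 - 610x^2 + 47961. This polynomial is irreducible over Q: it has no rational root (each ±√43 ± √262 is irrational), and any factorization into two quadratics over Q would force √(11266) ∈ Q (pairing opposite roots) or √43, √262 ∈ Q (other pairings), all impossible. Hence [Q(γ):Q] = 4 = [Q(√43, √262):Q], so Q(γ) = Q(√43, √262).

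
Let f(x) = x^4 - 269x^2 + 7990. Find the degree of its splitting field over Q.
[K : Q] = 4

Solving the quadratic in x^2: x^2 = (269 ± √(269^2 - 4·7990))/2 = (269 ± √40401)/2 = (269 ± 201)/2, giving x^2 = 34 or x^2 = 235. So f(x) = (x^2 - 34)(x^2 - 235) and the roots of f are ±√34, ±√235. Hence the splitting field is K = Q(√34, √235). Since 34 and 235 are distinct squarefree integers > 1, their product 7990 is not a perfect square, so √235 ∉ Q(√34). By the tower law [K:Q] = [Q(√34,√235):Q(√34)] · [Q(√34):Q] = 2 · 2 = 4.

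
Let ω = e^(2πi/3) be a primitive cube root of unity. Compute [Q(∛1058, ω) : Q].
[Q(∛1058, ω) : Q] = 6

[Q(∛1058):Q] = 3 (min poly x^3 - 1058, irreducible since 1058 is not a perfect cube). [Q(ω):Q] = 2 (min poly x^2 + x + 1). Since Q(∛1058) ⊂ R and ω ∉ R, we have ω ∉ Q(∛1058), so x^2 + x + 1 remains irreducible over Q(∛1058) and [Q(∛1058, ω) : Q(∛1058)] = 2. By the tower law, [Q(∛1058, ω) : Q] = 3 · 2 = 6. (In fact Q(∛1058, ω) is the splitting field of x^3 - 1058 over Q.)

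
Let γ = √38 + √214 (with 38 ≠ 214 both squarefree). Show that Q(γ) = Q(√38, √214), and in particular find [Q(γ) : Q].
[Q(γ) : Q] = 4 (equivalently, Q(γ) = Q(√38, √214))

Obviously Q(γ) ⊆ Q(√38, √214), and [Q(√38, √214):Q] = 4 (since 38, 214 are distinct squarefree integers > 1 with 8132 not a perfect square). To show equality we compute the minimal polynomial of γ. From γ = √38 + √214: γ^2 = 38 + 2√(8132) + 214 = 252 + 2√(8132), so γ^2 - 252 = 2√(8132); squaring, (γ^2 - 252)^2 = 4·8132, i.e. γ^4 - 504γ^2 + 63504 - 32528 = 0, i.e. γ^4 - 504γ^2 + 30976 = 0. So γ is a root of x^4 - 504x^2 + 30976. This polynomial is irreducible over Q: it has no rational root (each ±√38 ± √214 is irrational), and any factorization into two quadratics over Q would force √(8132) ∈ Q (pairing opposite roots) or √38, √214 ∈ Q (other pairings), all impossible. Hence [Q(γ):Q] = 4 = [Q(√38, √214):Q], so Q(γ) = Q(√38, √214).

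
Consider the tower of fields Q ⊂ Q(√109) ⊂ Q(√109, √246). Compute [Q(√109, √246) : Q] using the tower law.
[Q(√109, √246) : Q] = 4

[Q(√109):Q] = 2 (min poly x^2 - 109, irreducible since 109 is squarefree > 1). For the top step, suppose √246 ∈ Q(√109), say √246 = c + d√109 with c, d ∈ Q. Squaring: 246 = c^2 + 109d^2 + 2cd√109. Since √109 ∉ Q this forces 2cd = 0. If d = 0 then √246 = c ∈ Q, contradicting 246 squarefree > 1. If c = 0 then 246 = 109d^2, so 109·246 = (109d)^2 is a perfect square in Q — but 109·246 = 26814 is not a perfect square (since 109 and 246 are distinct squarefree integers). Contradiction. Hence √246 ∉ Q(√109), so x^2 - 246 stays irreducible over Q(√109) and [Q(√109, √246) : Q(√109)] = 2. By the tower law, [Q(√109, √246) : Q] = 2 · 2 = 4.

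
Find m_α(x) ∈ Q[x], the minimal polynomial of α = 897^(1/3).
m_α(x) = x^3 - 897

α satisfies α^3 = 897, so x^3 - 897 annihilates α. By the rational root test, a rational root p/q (in lowest terms) of x^3 - 897 would satisfy p^3 = 897 q^3, forcing q = 1 and p^3 = 897; but 897 is not a perfect cube, contradiction. A monic cubic over Q with no rational root is irreducible (any nontrivial factorization would include a linear factor). Hence x^3 - 897 is the minimal polynomial of α, and in particular [Q(α):Q] = 3.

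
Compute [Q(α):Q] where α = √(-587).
[Q(α):Q] = 2

[Q(α):Q] equals the degree of the minimal polynomial of α. Here α^2 = -587 and x^2 + 587 is irreducible (d = -587 is squarefree, ≠ 1, hence not a square), so deg(m_α) = 2. Thus [Q(α):Q] = 2.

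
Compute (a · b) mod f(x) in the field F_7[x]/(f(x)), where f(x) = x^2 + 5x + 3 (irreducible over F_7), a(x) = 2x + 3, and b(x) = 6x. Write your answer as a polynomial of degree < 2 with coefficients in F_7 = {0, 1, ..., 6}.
a · b ≡ 6 (mod f(x))

Multiply in F_7[x]: a(x)·b(x) = (2x + 3)·(6x) = 5x^2 + 4x. This has degree ≥ 2, so divide by f(x) over F_7: 5x^2 + 4x = (5)·(x^2 + 5x + 3) + (6). Hence a·b ≡ 6 (mod f). (F_7[x]/(f) is a field with 7^2 = 49 elements since f is irreducible of degree 2.)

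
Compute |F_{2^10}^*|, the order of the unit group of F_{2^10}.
|F_{2^10}^*| = 1023

F_{2^10} has 2^10 = 1024 elements; its multiplicative group consists of all nonzero elements, so |F_{2^10}^*| = 1024 - 1 = 1023. (It is cyclic since any finite subgroup of the multiplicative group of a field is cyclic.)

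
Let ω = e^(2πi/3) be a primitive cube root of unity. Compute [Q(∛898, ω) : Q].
[Q(∛898, ω) : Q] = 6

[Q(∛898):Q] = 3 (min poly x^3 - 898, irreducible since 898 is not a perfect cube). [Q(ω):Q] = 2 (min poly x^2 + x + 1). Since Q(∛898) ⊂ R and ω ∉ R, we have ω ∉ Q(∛898), so x^2 + x + 1 remains irreducible over Q(∛898) and [Q(∛898, ω) : Q(∛898)] = 2. By the tower law, [Q(∛898, ω) : Q] = 3 · 2 = 6. (In fact Q(∛898, ω) is the splitting field of x^3 - 898 over Q.)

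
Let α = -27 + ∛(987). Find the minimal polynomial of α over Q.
m_α(x) = x^3 + 81x^2 + 2187x + 18696

Set β = α + 27 = ∛(987), so β^3 = 987. Then (α + 27)^3 - 987 = 0, i.e. α is a root of g(x) = (x + 27)^3 - 987 = x^3 + 81x^2 + 2187x + 18696. Since g(x) = h(x + 27) where h(x) = x^3 - 987, and h is irreducible over Q (because 987 is not a perfect cube, so h has no rational root, and a monic cubic with no rational root is irreducible), g is also irreducible (irreducibility is preserved under the substitution x → x + 27). Hence m_α(x) = x^3 + 81x^2 + 2187x + 18696.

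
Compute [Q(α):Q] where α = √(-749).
[Q(α):Q] = 2

[Q(α):Q] equals the degree of the minimal polynomial of α. Here α^2 = -749 and x^2 + 749 is irreducible (d = -749 is squarefree, ≠ 1, hence not a square), so deg(m_α) = 2. Thus [Q(α):Q] = 2.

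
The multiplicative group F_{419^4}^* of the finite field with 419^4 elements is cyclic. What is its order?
|F_{419^4}^*| = 30821664720

F_{419^4} has 419^4 = 30821664721 elements; its multiplicative group consists of all nonzero elements, so |F_{419^4}^*| = 30821664721 - 1 = 30821664720. (It is cyclic since any finite subgroup of the multiplicative group of a field is cyclic.)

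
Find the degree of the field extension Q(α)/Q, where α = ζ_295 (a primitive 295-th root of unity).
[Q(α):Q] = 232

The minimal polynomial of ζ_295 over Q is the 295-th cyclotomic polynomial Φ_295(x), which is irreducible over Q and has degree φ(295) = 232. Hence [Q(α):Q] = φ(295) = 232.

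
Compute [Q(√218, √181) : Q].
[Q(√218, √181) : Q] = 4

[Q(√218):Q] = 2 (min poly x^2 - 218, irreducible since 218 is squarefree > 1). For the top step, suppose √181 ∈ Q(√218), say √181 = c + d√218 with c, d ∈ Q. Squaring: 181 = c^2 + 218d^2 + 2cd√218. Since √218 ∉ Q this forces 2cd = 0. If d = 0 then √181 = c ∈ Q, contradicting 181 squarefree > 1. If c = 0 then 181 = 218d^2, so 218·181 = (218d)^2 is a perfect square in Q — but 218·181 = 39458 is not a perfect square (since 218 and 181 are distinct squarefree integers). Contradiction. Hence √181 ∉ Q(√218), so x^2 - 181 stays irreducible over Q(√218) and [Q(√218, √181) : Q(√218)] = 2. By the tower law, [Q(√218, √181) : Q] = 2 · 2 = 4.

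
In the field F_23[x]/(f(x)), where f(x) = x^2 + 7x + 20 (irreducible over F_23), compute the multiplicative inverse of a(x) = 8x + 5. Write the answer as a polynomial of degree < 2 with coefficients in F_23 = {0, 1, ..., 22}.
a(x)^(-1) ≡ 10x + 12 (mod f(x))

Since f is irreducible over F_23, F_23[x]/(f) is a field and a(x) ≠ 0 has an inverse. Apply the extended Euclidean algorithm to f(x) and a(x) in F_23[x]: f(x) = (3x + 22)·a(x) + (2). The last nonzero remainder is the constant 2 = gcd(f, a) in F_23. Back-substituting through the division chain expresses 2 = s(x)·a(x) + t(x)·f(x) with s(x) ≡ 20x + 1 (mod f), so (20x + 1)·a(x) ≡ 2 (mod f). Multiplying by 2^(-1) ≡ 12 in F_23 gives a(x)^(-1) ≡ 12·(20x + 1) ≡ 10x + 12 (mod f). Check: (8x + 5)·(10x + 12) = 11x^2 + 8x + 14 ≡ 1 (mod x^2 + 7x + 20).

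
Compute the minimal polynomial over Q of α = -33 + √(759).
m_α(x) = x^2 + 66x + 330

From α + 33 = √(759), squaring gives (α + 33)^2 = 759, i.e. α^2 + 66α + 1089 = 759, so α^2 + 66α + 330 = 0. The discriminant of x^2 + 66x + 330 is (66)^2 - 4·(330) = 4356 - 1320 = 3036, and 4·(759) is not a perfect square in Q since 759 is squarefree and ≠ 1. Hence x^2 + 66x + 330 is irreducible over Q and is the minimal polynomial of α.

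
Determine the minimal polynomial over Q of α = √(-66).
m_α(x) = x^2 + 66

α satisfies α^2 + 66 = 0, so x^2 + 66 annihilates α. Since d = -66 is squarefree and ≠ 1, it is not a perfect square in Q, so x^2 + 66 has no rational root and is therefore irreducible over Q (a degree-2 polynomial over a field is irreducible iff it has no root). Hence m_α(x) = x^2 + 66.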